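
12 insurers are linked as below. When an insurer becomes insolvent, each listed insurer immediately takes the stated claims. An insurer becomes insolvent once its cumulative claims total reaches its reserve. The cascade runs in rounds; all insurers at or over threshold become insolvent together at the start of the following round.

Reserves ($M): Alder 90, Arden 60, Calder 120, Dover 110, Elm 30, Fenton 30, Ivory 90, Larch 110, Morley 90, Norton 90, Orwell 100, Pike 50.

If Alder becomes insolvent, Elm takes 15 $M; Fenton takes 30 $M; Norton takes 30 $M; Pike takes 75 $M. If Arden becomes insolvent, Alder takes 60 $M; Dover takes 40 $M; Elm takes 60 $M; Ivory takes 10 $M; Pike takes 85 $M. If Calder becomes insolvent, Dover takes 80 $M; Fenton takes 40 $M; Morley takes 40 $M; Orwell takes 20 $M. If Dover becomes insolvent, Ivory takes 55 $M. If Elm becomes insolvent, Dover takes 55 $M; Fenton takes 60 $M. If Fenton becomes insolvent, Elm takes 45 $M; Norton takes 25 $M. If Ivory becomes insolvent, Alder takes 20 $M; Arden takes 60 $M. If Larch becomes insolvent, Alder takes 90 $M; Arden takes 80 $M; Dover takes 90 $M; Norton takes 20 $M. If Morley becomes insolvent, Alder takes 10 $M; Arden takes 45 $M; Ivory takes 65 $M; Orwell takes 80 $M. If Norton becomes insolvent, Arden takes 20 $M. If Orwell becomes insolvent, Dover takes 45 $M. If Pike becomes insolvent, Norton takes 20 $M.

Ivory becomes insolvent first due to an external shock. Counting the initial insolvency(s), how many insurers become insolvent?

Round 1 — Ivory becomes insolvent (initial).
  Alder: +20 → 20 < 90
  Arden: +60 → 60 ≥ 60
Round 2 — Arden becomes insolvent.
  Alder: +60 → 80 < 90
  Dover: +40 → 40 < 110
  Elm: +60 → 60 ≥ 30
  Pike: +85 → 85 ≥ 50
Round 3 — Elm, Pike become insolvent.
  Dover: +55 → 95 < 110
  Fenton: +60 → 60 ≥ 30
  Norton: +20 → 20 < 90
Round 4 — Fenton becomes insolvent.
  Norton: +25 → 45 < 90
No further insolvencies.

5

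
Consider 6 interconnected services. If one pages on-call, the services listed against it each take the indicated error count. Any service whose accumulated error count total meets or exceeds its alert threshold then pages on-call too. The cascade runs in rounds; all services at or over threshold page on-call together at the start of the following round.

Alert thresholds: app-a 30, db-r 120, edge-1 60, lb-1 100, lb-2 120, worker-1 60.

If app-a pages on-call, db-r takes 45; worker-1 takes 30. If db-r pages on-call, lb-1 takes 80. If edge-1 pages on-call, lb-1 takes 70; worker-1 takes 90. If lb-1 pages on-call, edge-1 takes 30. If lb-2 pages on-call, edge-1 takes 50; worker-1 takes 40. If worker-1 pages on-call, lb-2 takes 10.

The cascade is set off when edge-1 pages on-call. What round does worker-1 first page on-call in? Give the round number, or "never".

2

Round 1 — edge-1 pages on-call (initial).
  lb-1: +70 → 70 < 100
  worker-1: +90 → 90 ≥ 60
Round 2 — worker-1 pages on-call.
  lb-2: +10 → 10 < 120
No further pages.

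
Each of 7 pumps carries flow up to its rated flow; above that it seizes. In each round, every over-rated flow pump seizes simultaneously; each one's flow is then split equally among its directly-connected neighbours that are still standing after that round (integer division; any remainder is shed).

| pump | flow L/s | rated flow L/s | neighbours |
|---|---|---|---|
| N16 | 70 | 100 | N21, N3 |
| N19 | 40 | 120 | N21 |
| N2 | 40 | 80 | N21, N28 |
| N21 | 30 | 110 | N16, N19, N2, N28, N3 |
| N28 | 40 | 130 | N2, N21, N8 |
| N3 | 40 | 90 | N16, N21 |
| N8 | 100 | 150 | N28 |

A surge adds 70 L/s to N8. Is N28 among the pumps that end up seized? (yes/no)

yes

Round 1 — N8 at 170 > 150. N8 seizes.
  N8 sheds 170 L/s to N28: 170 each.
    N28: 40+170 = 210 > 130
Round 2 — N28 seizes.
  N28 sheds 210 L/s to N2, N21: 105 each.
    N2: 40+105 = 145 > 80
    N21: 30+105 = 135 > 110
Round 3 — N2, N21 seize.
  N2 sheds 145 L/s: no online neighbours, lost.
  N21 sheds 135 L/s to N16, N19, N3: 45 each.
    N16: 70+45 = 115 > 100
    N19: 40+45 = 85 ≤ 120
    N3: 40+45 = 85 ≤ 90
Round 4 — N16 seizes.
  N16 sheds 115 L/s to N3: 115 each.
    N3: 85+115 = 200 > 90
Round 5 — N3 seizes.
  N3 sheds 200 L/s: no online neighbours, lost.
No further seizures.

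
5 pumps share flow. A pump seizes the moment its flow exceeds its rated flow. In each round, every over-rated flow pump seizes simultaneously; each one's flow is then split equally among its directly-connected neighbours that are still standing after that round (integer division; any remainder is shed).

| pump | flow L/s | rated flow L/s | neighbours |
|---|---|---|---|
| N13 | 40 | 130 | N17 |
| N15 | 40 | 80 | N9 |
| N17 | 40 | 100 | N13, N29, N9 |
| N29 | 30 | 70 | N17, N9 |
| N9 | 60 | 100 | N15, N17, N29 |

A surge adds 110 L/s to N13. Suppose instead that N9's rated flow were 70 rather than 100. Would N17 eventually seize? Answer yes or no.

With N9's rated flow at 70:
Round 1 — N13 at 150 > 130. N13 seizes.
  N13 sheds 150 L/s to N17: 150 each.
    N17: 40+150 = 190 > 100
Round 2 — N17 seizes.
  N17 sheds 190 L/s to N29, N9: 95 each.
    N29: 30+95 = 125 > 70
    N9: 60+95 = 155 > 70
Round 3 — N29, N9 seize.
  N29 sheds 125 L/s: no online neighbours, lost.
  N9 sheds 155 L/s to N15: 155 each.
    N15: 40+155 = 195 > 80
Round 4 — N15 seizes.
  N15 sheds 195 L/s: no online neighbours, lost.
No further seizures.

yes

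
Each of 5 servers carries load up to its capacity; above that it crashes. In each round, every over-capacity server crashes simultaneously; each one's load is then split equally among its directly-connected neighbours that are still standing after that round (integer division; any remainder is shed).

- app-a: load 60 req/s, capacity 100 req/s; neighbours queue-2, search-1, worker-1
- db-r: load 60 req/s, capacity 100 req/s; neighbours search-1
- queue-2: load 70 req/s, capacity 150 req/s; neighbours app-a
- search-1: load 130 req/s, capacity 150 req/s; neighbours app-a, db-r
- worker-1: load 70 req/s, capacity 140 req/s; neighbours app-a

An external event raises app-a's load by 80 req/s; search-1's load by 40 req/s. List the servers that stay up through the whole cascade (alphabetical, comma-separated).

queue-2, worker-1

Round 1 — app-a at 140 > 100; search-1 at 170 > 150. app-a, search-1 crash.
  app-a sheds 140 req/s to queue-2, worker-1: 70 each.
    queue-2: 70+70 = 140 ≤ 150
    worker-1: 70+70 = 140 ≤ 140
  search-1 sheds 170 req/s to db-r: 170 each.
    db-r: 60+170 = 230 > 100
Round 2 — db-r crashes.
  db-r sheds 230 req/s: no online neighbours, lost.
No further crashes.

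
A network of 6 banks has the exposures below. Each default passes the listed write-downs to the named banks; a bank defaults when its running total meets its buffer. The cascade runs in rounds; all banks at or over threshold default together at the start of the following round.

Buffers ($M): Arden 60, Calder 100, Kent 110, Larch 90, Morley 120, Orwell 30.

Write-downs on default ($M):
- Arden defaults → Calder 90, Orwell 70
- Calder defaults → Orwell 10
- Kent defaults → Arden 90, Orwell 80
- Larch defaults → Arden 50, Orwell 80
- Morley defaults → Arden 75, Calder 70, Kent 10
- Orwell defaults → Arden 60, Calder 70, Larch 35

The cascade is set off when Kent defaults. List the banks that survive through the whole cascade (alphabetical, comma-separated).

Larch, Morley

Round 1 — Kent defaults (initial).
  Arden: +90 → 90 ≥ 60
  Orwell: +80 → 80 ≥ 30
Round 2 — Arden, Orwell default.
  Calder: +90+70 → 160 ≥ 100
  Larch: +35 → 35 < 90
Round 3 — Calder defaults.
No further defaults.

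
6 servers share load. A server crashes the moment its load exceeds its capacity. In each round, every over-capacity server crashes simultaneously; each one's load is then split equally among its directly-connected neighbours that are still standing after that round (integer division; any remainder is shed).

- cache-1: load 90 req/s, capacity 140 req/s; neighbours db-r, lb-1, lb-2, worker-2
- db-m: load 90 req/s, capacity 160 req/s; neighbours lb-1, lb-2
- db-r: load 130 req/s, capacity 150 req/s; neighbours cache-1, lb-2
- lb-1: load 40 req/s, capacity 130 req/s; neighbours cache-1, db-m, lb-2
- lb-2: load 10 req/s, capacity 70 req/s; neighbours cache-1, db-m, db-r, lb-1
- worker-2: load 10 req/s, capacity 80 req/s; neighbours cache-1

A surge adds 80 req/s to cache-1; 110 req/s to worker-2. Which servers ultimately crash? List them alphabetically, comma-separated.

Round 1 — cache-1 at 170 > 140; worker-2 at 120 > 80. cache-1, worker-2 crash.
  cache-1 sheds 170 req/s to db-r, lb-1, lb-2: 56 each (2 lost).
    db-r: 130+56 = 186 > 150
    lb-1: 40+56 = 96 ≤ 130
    lb-2: 10+56 = 66 ≤ 70
  worker-2 sheds 120 req/s: no online neighbours, lost.
Round 2 — db-r crashes.
  db-r sheds 186 req/s to lb-2: 186 each.
    lb-2: 66+186 = 252 > 70
Round 3 — lb-2 crashes.
  lb-2 sheds 252 req/s to db-m, lb-1: 126 each.
    db-m: 90+126 = 216 > 160
    lb-1: 96+126 = 222 > 130
Round 4 — db-m, lb-1 crash.
  db-m sheds 216 req/s: no online neighbours, lost.
  lb-1 sheds 222 req/s: no online neighbours, lost.
No further crashes.

cache-1, db-m, db-r, lb-1, lb-2, worker-2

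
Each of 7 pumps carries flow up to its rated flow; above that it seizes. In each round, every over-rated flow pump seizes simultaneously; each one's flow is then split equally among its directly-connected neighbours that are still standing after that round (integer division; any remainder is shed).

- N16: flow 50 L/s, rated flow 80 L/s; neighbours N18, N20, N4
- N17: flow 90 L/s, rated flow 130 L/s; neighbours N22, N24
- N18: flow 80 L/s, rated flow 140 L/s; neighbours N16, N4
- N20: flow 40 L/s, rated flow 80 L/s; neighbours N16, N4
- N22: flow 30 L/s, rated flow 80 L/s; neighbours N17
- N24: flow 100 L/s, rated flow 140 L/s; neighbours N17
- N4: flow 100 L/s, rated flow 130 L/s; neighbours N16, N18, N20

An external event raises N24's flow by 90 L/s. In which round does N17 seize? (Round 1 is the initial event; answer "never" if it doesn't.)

2

Round 1 — N24 at 190 > 140. N24 seizes.
  N24 sheds 190 L/s to N17: 190 each.
    N17: 90+190 = 280 > 130
Round 2 — N17 seizes.
  N17 sheds 280 L/s to N22: 280 each.
    N22: 30+280 = 310 > 80
Round 3 — N22 seizes.
  N22 sheds 310 L/s: no online neighbours, lost.
No further seizures.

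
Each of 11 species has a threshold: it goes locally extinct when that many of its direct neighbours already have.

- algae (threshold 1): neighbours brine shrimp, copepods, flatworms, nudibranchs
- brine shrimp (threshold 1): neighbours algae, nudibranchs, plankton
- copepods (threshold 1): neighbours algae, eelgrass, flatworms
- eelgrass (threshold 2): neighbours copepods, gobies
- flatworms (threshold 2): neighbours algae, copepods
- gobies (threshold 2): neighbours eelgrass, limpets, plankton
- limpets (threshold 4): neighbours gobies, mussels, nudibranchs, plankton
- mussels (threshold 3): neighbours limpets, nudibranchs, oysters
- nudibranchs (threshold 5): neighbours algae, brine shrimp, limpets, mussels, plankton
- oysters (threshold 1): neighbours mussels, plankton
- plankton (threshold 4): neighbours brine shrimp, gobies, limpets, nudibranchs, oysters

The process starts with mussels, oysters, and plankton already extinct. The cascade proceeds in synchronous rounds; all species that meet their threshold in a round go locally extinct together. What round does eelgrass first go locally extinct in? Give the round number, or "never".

Round 1 — mussels, oysters, plankton go locally extinct (initial).
Round 2 — checking thresholds:
  brine shrimp: 1 of 3 neighbours ≥ 1, goes locally extinct.
  gobies: 1 of 3 neighbours < 2, not yet.
  limpets: 2 of 4 neighbours < 4, not yet.
  nudibranchs: 2 of 5 neighbours < 5, not yet.
Round 3 — checking thresholds:
  algae: 1 of 4 neighbours ≥ 1, goes locally extinct.
  gobies: 1 of 3 neighbours < 2, not yet.
  limpets: 2 of 4 neighbours < 4, not yet.
  nudibranchs: 3 of 5 neighbours < 5, not yet.
Round 4 — checking thresholds:
  copepods: 1 of 3 neighbours ≥ 1, goes locally extinct.
  flatworms: 1 of 2 neighbours < 2, not yet.
  gobies: 1 of 3 neighbours < 2, not yet.
  limpets: 2 of 4 neighbours < 4, not yet.
  nudibranchs: 4 of 5 neighbours < 5, not yet.
Round 5 — checking thresholds:
  eelgrass: 1 of 2 neighbours < 2, not yet.
  flatworms: 2 of 2 neighbours ≥ 2, goes locally extinct.
  gobies: 1 of 3 neighbours < 2, not yet.
  limpets: 2 of 4 neighbours < 4, not yet.
  nudibranchs: 4 of 5 neighbours < 5, not yet.
Round 6 — no new extinctions; cascade stops.

never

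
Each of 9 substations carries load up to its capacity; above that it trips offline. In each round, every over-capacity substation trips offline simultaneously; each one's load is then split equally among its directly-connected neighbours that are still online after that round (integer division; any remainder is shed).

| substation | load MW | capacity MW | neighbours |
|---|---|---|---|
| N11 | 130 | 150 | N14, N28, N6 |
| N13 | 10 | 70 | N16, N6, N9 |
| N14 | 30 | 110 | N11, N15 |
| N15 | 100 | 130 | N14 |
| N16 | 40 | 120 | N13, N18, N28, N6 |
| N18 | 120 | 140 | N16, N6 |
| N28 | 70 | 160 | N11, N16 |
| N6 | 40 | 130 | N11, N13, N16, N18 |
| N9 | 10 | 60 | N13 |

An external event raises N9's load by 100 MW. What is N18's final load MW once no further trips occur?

Round 1 — N9 at 110 > 60. N9 trips offline.
  N9 sheds 110 MW to N13: 110 each.
    N13: 10+110 = 120 > 70
Round 2 — N13 trips offline.
  N13 sheds 120 MW to N16, N6: 60 each.
    N16: 40+60 = 100 ≤ 120
    N6: 40+60 = 100 ≤ 130
No further trips.

120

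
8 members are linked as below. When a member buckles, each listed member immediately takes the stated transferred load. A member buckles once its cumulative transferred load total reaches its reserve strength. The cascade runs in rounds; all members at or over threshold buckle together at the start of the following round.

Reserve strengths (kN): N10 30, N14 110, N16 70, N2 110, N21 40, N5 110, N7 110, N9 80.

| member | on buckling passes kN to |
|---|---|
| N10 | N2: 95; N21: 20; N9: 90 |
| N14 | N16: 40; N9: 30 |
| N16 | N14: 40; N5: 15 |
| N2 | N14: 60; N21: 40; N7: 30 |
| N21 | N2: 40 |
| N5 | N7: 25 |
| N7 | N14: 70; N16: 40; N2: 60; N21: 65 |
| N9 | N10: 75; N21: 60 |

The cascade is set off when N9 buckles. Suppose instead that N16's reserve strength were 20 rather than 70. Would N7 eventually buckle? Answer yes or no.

With N16's reserve strength at 20:
Round 1 — N9 buckles (initial).
  N10: +75 → 75 ≥ 30
  N21: +60 → 60 ≥ 40
Round 2 — N10, N21 buckle.
  N2: +95+40 → 135 ≥ 110
Round 3 — N2 buckles.
  N14: +60 → 60 < 110
  N7: +30 → 30 < 110
No further bucklings.

no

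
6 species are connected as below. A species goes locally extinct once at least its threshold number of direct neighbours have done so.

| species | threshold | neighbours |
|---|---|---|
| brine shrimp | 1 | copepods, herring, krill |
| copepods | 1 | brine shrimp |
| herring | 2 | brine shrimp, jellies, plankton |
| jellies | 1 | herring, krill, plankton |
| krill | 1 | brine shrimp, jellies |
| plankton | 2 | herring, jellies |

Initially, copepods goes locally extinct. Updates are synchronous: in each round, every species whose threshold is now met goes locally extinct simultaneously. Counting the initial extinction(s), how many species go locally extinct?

Round 1 — copepods goes locally extinct (initial).
Round 2 — checking thresholds:
  brine shrimp: 1 of 3 neighbours ≥ 1, goes locally extinct.
Round 3 — checking thresholds:
  herring: 1 of 3 neighbours < 2, not yet.
  krill: 1 of 2 neighbours ≥ 1, goes locally extinct.
Round 4 — checking thresholds:
  herring: 1 of 3 neighbours < 2, not yet.
  jellies: 1 of 3 neighbours ≥ 1, goes locally extinct.
Round 5 — checking thresholds:
  herring: 2 of 3 neighbours ≥ 2, goes locally extinct.
  plankton: 1 of 2 neighbours < 2, not yet.
Round 6 — checking thresholds:
  plankton: 2 of 2 neighbours ≥ 2, goes locally extinct.
Round 7 — no new extinctions; cascade stops.

6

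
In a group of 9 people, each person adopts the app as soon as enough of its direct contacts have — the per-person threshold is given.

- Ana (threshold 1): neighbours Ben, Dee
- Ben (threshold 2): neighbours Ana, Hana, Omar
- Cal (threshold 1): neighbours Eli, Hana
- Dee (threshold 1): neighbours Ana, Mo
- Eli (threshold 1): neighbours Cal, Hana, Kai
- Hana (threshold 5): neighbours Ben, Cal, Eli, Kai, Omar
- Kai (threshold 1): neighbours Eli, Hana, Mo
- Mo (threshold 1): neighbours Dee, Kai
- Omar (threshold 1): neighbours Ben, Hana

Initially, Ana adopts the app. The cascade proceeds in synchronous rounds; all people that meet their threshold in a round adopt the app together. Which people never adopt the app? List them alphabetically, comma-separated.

Ben, Hana, Omar

Round 1 — Ana adopts the app (initial).
Round 2 — checking thresholds:
  Ben: 1 of 3 neighbours < 2, below threshold.
  Dee: 1 of 2 neighbours ≥ 1, adopts the app.
Round 3 — checking thresholds:
  Ben: 1 of 3 neighbours < 2, below threshold.
  Mo: 1 of 2 neighbours ≥ 1, adopts the app.
Round 4 — checking thresholds:
  Ben: 1 of 3 neighbours < 2, below threshold.
  Kai: 1 of 3 neighbours ≥ 1, adopts the app.
Round 5 — checking thresholds:
  Ben: 1 of 3 neighbours < 2, below threshold.
  Eli: 1 of 3 neighbours ≥ 1, adopts the app.
  Hana: 1 of 5 neighbours < 5, below threshold.
Round 6 — checking thresholds:
  Ben: 1 of 3 neighbours < 2, below threshold.
  Cal: 1 of 2 neighbours ≥ 1, adopts the app.
  Hana: 2 of 5 neighbours < 5, below threshold.
Round 7 — no new adoptions; cascade stops.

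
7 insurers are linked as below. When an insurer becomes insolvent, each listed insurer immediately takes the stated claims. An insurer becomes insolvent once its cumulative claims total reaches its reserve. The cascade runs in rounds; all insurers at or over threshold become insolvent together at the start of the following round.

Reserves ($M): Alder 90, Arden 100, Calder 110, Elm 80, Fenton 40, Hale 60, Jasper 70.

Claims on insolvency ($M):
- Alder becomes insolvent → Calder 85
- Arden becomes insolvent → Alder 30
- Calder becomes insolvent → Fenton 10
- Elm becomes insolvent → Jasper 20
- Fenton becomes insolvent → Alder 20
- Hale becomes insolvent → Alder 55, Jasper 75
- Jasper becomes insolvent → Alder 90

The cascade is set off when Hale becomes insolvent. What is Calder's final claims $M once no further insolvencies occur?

Round 1 — Hale becomes insolvent (initial).
  Alder: +55 → 55 < 90
  Jasper: +75 → 75 ≥ 70
Round 2 — Jasper becomes insolvent.
  Alder: +90 → 145 ≥ 90
Round 3 — Alder becomes insolvent.
  Calder: +85 → 85 < 110
No further insolvencies.

85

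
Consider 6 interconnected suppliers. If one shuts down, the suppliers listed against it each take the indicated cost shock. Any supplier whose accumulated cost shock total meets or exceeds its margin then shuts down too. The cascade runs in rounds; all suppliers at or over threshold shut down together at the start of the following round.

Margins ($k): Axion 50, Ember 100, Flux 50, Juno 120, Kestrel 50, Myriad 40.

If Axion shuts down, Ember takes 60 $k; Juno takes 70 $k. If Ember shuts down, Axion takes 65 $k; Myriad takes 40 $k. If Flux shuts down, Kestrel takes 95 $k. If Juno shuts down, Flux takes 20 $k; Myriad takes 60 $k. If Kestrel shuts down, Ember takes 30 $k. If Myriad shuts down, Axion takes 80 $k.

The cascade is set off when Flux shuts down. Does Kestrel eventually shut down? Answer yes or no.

Round 1 — Flux shuts down (initial).
  Kestrel: +95 → 95 ≥ 50
Round 2 — Kestrel shuts down.
  Ember: +30 → 30 < 100
No further shutdowns.

yes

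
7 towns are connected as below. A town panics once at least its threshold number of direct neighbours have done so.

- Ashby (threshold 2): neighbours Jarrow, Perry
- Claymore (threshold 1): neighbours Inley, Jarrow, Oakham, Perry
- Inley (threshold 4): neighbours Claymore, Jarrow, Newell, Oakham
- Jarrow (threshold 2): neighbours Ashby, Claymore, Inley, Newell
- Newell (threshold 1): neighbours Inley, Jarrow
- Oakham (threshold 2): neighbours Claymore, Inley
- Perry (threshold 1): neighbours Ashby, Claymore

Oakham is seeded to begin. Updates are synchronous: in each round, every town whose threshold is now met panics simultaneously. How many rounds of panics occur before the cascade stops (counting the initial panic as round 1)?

Round 1 — Oakham panics (initial).
Round 2 — checking thresholds:
  Claymore: 1 of 4 neighbours ≥ 1, panics.
  Inley: 1 of 4 neighbours < 4, holds.
Round 3 — checking thresholds:
  Inley: 2 of 4 neighbours < 4, holds.
  Jarrow: 1 of 4 neighbours < 2, holds.
  Perry: 1 of 2 neighbours ≥ 1, panics.
Round 4 — no new panics; cascade stops.

3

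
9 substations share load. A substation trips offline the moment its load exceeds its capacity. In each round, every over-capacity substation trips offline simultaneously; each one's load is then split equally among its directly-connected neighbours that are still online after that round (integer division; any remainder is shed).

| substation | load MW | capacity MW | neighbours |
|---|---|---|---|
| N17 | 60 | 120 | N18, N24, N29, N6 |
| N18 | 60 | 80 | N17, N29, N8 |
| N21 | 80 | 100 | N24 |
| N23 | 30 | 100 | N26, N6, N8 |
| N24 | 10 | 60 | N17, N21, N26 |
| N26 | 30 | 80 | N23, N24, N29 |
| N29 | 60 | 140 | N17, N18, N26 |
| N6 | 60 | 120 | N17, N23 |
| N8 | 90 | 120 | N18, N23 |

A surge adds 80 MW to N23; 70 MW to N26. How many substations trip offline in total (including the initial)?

Round 1 — N23 at 110 > 100; N26 at 100 > 80. N23, N26 trip offline.
  N23 sheds 110 MW to N6, N8: 55 each.
    N6: 60+55 = 115 ≤ 120
    N8: 90+55 = 145 > 120
  N26 sheds 100 MW to N24, N29: 50 each.
    N24: 10+50 = 60 ≤ 60
    N29: 60+50 = 110 ≤ 140
Round 2 — N8 trips offline.
  N8 sheds 145 MW to N18: 145 each.
    N18: 60+145 = 205 > 80
Round 3 — N18 trips offline.
  N18 sheds 205 MW to N17, N29: 102 each (1 lost).
    N17: 60+102 = 162 > 120
    N29: 110+102 = 212 > 140
Round 4 — N17, N29 trip offline.
  N17 sheds 162 MW to N24, N6: 81 each.
    N24: 60+81 = 141 > 60
    N6: 115+81 = 196 > 120
  N29 sheds 212 MW: no online neighbours, lost.
Round 5 — N24, N6 trip offline.
  N24 sheds 141 MW to N21: 141 each.
    N21: 80+141 = 221 > 100
  N6 sheds 196 MW: no online neighbours, lost.
Round 6 — N21 trips offline.
  N21 sheds 221 MW: no online neighbours, lost.
No further trips.

9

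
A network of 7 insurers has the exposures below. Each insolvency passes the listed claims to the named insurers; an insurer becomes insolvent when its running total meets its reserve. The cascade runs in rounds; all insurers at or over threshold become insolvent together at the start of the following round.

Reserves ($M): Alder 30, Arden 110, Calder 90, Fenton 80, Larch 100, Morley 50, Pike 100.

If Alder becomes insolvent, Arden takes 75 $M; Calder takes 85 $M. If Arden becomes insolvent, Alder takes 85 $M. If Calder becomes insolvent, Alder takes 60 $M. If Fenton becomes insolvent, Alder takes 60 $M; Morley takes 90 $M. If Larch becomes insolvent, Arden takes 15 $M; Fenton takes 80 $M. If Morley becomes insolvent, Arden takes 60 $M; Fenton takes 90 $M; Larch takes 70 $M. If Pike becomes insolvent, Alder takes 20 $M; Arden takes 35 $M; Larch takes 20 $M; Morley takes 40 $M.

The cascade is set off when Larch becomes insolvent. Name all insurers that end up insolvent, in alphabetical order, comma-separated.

Round 1 — Larch becomes insolvent (initial).
  Arden: +15 → 15 < 110
  Fenton: +80 → 80 ≥ 80
Round 2 — Fenton becomes insolvent.
  Alder: +60 → 60 ≥ 30
  Morley: +90 → 90 ≥ 50
Round 3 — Alder, Morley become insolvent.
  Arden: +75+60 → 150 ≥ 110
  Calder: +85 → 85 < 90
Round 4 — Arden becomes insolvent.
No further insolvencies.

Alder, Arden, Fenton, Larch, Morley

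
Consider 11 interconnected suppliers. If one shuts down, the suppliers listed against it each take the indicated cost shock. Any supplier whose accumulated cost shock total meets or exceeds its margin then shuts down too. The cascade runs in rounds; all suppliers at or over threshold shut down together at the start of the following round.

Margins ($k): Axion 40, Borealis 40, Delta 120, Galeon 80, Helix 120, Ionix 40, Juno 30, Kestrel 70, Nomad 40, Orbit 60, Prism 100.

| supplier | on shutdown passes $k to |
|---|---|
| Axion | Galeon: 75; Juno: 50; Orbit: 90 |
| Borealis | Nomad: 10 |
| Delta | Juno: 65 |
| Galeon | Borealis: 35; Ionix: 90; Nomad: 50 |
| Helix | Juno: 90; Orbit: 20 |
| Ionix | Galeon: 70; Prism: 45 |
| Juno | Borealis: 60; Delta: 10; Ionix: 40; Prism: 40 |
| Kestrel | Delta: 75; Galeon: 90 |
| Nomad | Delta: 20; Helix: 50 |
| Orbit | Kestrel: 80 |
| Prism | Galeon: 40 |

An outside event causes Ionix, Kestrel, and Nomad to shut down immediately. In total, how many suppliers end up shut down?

Round 1 — Ionix, Kestrel, Nomad shut down (initial).
  Delta: +75+20 → 95 < 120
  Galeon: +70+90 → 160 ≥ 80
  Helix: +50 → 50 < 120
  Prism: +45 → 45 < 100
Round 2 — Galeon shuts down.
  Borealis: +35 → 35 < 40
No further shutdowns.

4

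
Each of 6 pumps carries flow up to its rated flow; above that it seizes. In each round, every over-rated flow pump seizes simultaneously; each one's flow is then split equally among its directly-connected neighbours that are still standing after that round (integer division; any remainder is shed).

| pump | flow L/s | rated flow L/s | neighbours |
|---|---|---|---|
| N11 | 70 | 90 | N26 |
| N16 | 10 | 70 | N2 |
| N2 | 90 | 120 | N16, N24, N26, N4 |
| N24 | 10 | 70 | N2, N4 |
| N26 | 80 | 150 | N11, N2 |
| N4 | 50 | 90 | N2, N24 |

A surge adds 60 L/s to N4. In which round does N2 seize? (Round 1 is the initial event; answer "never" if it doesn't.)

2

Round 1 — N4 at 110 > 90. N4 seizes.
  N4 sheds 110 L/s to N2, N24: 55 each.
    N2: 90+55 = 145 > 120
    N24: 10+55 = 65 ≤ 70
Round 2 — N2 seizes.
  N2 sheds 145 L/s to N16, N24, N26: 48 each (1 lost).
    N16: 10+48 = 58 ≤ 70
    N24: 65+48 = 113 > 70
    N26: 80+48 = 128 ≤ 150
Round 3 — N24 seizes.
  N24 sheds 113 L/s: no online neighbours, lost.
No further seizures.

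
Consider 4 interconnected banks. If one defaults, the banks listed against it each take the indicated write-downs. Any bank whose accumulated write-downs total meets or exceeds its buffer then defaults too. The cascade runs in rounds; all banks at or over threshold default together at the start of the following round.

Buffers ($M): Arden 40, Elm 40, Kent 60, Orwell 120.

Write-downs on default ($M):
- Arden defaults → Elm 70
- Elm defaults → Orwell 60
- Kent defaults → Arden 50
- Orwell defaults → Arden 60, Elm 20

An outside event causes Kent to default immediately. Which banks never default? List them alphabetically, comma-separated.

Round 1 — Kent defaults (initial).
  Arden: +50 → 50 ≥ 40
Round 2 — Arden defaults.
  Elm: +70 → 70 ≥ 40
Round 3 — Elm defaults.
  Orwell: +60 → 60 < 120
No further defaults.

Orwell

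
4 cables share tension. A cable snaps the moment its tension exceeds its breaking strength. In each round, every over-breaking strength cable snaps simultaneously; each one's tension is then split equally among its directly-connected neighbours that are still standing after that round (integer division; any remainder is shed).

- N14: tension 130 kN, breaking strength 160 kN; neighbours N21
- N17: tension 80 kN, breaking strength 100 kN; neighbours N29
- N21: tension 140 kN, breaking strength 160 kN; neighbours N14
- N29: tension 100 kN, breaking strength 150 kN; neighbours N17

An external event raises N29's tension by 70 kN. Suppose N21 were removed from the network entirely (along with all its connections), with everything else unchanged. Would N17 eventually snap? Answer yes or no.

yes

With N21 removed:
Round 1 — N29 at 170 > 150. N29 snaps.
  N29 sheds 170 kN to N17: 170 each.
    N17: 80+170 = 250 > 100
Round 2 — N17 snaps.
  N17 sheds 250 kN: no online neighbours, lost.
No further breaks.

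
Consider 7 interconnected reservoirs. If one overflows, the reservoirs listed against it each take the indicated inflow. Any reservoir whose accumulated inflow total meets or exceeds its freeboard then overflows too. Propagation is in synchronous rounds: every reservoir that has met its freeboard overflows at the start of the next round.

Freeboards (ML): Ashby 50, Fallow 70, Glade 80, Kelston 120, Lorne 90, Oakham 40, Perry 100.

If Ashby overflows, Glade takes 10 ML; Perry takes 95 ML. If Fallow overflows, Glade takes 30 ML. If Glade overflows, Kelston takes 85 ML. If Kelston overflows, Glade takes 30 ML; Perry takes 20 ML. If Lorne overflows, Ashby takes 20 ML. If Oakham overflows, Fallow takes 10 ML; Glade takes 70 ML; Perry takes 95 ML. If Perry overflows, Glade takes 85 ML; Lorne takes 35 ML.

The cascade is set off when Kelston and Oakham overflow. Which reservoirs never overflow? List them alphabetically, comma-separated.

Ashby, Fallow, Lorne

Round 1 — Kelston, Oakham overflow (initial).
  Fallow: +10 → 10 < 70
  Glade: +30+70 → 100 ≥ 80
  Perry: +20+95 → 115 ≥ 100
Round 2 — Glade, Perry overflow.
  Lorne: +35 → 35 < 90
No further overflows.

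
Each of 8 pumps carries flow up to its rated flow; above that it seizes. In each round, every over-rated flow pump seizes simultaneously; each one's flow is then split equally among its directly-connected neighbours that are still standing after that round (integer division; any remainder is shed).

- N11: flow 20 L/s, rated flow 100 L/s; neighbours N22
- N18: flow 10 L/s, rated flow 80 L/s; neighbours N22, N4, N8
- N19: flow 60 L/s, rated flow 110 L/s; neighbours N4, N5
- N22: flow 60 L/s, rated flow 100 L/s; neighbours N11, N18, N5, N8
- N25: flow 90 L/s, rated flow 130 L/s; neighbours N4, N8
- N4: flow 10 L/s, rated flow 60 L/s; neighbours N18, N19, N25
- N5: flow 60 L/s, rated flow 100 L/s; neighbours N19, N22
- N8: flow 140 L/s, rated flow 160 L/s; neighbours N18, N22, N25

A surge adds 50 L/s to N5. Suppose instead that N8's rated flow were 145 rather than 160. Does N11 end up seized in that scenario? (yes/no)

no

With N8's rated flow at 145:
Round 1 — N5 at 110 > 100. N5 seizes.
  N5 sheds 110 L/s to N19, N22: 55 each.
    N19: 60+55 = 115 > 110
    N22: 60+55 = 115 > 100
Round 2 — N19, N22 seize.
  N19 sheds 115 L/s to N4: 115 each.
    N4: 10+115 = 125 > 60
  N22 sheds 115 L/s to N11, N18, N8: 38 each (1 lost).
    N11: 20+38 = 58 ≤ 100
    N18: 10+38 = 48 ≤ 80
    N8: 140+38 = 178 > 145
Round 3 — N4, N8 seize.
  N4 sheds 125 L/s to N18, N25: 62 each (1 lost).
    N18: 48+62 = 110 > 80
    N25: 90+62 = 152 > 130
  N8 sheds 178 L/s to N18, N25: 89 each.
    N18: 110+89 = 199 > 80
    N25: 152+89 = 241 > 130
Round 4 — N18, N25 seize.
  N18 sheds 199 L/s: no online neighbours, lost.
  N25 sheds 241 L/s: no online neighbours, lost.
No further seizures.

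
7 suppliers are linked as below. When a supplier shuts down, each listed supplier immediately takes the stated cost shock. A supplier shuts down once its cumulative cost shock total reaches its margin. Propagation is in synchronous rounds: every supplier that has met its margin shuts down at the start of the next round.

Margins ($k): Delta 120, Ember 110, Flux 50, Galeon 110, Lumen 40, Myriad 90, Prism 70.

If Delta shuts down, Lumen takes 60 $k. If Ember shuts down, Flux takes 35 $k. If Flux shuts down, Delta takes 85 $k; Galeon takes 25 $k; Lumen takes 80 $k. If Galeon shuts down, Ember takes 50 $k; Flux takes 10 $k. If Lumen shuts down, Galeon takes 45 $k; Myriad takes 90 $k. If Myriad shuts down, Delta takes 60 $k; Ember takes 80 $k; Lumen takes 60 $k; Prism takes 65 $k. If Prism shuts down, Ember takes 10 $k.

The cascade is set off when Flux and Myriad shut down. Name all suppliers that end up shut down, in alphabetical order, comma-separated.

Round 1 — Flux, Myriad shut down (initial).
  Delta: +85+60 → 145 ≥ 120
  Ember: +80 → 80 < 110
  Galeon: +25 → 25 < 110
  Lumen: +80+60 → 140 ≥ 40
  Prism: +65 → 65 < 70
Round 2 — Delta, Lumen shut down.
  Galeon: +45 → 70 < 110
No further shutdowns.

Delta, Flux, Lumen, Myriad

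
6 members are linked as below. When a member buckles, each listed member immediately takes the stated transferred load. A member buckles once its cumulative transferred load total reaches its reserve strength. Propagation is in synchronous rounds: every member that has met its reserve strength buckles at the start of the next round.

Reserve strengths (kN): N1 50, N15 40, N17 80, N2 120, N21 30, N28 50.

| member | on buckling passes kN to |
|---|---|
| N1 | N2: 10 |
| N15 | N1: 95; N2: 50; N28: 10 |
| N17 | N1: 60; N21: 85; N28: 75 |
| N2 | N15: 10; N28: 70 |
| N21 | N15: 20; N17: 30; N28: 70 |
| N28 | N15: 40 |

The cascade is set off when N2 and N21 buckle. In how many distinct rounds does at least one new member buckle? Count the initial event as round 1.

Round 1 — N2, N21 buckle (initial).
  N15: +10+20 → 30 < 40
  N17: +30 → 30 < 80
  N28: +70+70 → 140 ≥ 50
Round 2 — N28 buckles.
  N15: +40 → 70 ≥ 40
Round 3 — N15 buckles.
  N1: +95 → 95 ≥ 50
Round 4 — N1 buckles.
No further bucklings.

4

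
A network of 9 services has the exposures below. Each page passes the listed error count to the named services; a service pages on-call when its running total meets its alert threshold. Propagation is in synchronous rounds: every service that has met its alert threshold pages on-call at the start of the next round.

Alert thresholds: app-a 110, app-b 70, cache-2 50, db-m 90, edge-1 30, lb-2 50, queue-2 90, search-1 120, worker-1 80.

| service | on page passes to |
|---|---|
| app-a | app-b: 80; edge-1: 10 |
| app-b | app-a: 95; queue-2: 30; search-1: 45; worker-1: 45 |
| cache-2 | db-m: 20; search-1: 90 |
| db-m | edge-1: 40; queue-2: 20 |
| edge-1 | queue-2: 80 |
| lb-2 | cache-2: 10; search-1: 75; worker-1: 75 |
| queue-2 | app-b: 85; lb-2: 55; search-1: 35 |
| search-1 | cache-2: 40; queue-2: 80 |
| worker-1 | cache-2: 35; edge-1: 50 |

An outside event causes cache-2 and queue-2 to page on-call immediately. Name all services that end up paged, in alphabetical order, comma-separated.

app-b, cache-2, edge-1, lb-2, queue-2, search-1, worker-1

Round 1 — cache-2, queue-2 page on-call (initial).
  app-b: +85 → 85 ≥ 70
  db-m: +20 → 20 < 90
  lb-2: +55 → 55 ≥ 50
  search-1: +90+35 → 125 ≥ 120
Round 2 — app-b, lb-2, search-1 page on-call.
  app-a: +95 → 95 < 110
  worker-1: +45+75 → 120 ≥ 80
Round 3 — worker-1 pages on-call.
  edge-1: +50 → 50 ≥ 30
Round 4 — edge-1 pages on-call.
No further pages.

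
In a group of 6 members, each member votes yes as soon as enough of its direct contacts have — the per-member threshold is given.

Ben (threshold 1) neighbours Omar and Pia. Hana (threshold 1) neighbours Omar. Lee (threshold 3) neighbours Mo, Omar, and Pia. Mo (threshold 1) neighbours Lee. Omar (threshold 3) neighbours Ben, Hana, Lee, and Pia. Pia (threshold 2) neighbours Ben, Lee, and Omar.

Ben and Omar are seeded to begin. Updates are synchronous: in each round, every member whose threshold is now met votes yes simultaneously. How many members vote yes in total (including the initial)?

Round 1 — Ben, Omar vote yes (initial).
Round 2 — checking thresholds:
  Hana: 1 of 1 neighbours ≥ 1, votes yes.
  Lee: 1 of 3 neighbours < 3, not yet.
  Pia: 2 of 3 neighbours ≥ 2, votes yes.
Round 3 — no new yes votes; cascade stops.

4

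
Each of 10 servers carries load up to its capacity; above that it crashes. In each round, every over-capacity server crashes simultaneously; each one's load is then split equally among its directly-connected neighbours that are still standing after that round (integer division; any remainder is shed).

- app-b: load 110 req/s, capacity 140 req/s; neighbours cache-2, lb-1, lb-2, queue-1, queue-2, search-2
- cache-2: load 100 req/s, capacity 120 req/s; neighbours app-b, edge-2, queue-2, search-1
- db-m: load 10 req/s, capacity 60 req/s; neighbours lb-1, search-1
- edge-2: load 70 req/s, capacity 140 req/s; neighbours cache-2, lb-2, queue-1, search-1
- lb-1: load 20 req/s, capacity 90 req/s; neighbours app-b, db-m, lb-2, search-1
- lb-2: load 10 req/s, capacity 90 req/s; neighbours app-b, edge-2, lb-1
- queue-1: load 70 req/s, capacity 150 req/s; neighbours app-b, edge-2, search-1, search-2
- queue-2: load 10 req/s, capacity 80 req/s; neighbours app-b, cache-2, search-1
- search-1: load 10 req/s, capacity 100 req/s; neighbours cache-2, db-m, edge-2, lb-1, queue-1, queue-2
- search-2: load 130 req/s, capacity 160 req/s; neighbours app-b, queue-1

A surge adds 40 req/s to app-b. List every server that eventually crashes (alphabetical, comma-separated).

Round 1 — app-b at 150 > 140. app-b crashes.
  app-b sheds 150 req/s to cache-2, lb-1, lb-2, queue-1, queue-2, search-2: 25 each.
    cache-2: 100+25 = 125 > 120
    lb-1: 20+25 = 45 ≤ 90
    lb-2: 10+25 = 35 ≤ 90
    queue-1: 70+25 = 95 ≤ 150
    queue-2: 10+25 = 35 ≤ 80
    search-2: 130+25 = 155 ≤ 160
Round 2 — cache-2 crashes.
  cache-2 sheds 125 req/s to edge-2, queue-2, search-1: 41 each (2 lost).
    edge-2: 70+41 = 111 ≤ 140
    queue-2: 35+41 = 76 ≤ 80
    search-1: 10+41 = 51 ≤ 100
No further crashes.

app-b, cache-2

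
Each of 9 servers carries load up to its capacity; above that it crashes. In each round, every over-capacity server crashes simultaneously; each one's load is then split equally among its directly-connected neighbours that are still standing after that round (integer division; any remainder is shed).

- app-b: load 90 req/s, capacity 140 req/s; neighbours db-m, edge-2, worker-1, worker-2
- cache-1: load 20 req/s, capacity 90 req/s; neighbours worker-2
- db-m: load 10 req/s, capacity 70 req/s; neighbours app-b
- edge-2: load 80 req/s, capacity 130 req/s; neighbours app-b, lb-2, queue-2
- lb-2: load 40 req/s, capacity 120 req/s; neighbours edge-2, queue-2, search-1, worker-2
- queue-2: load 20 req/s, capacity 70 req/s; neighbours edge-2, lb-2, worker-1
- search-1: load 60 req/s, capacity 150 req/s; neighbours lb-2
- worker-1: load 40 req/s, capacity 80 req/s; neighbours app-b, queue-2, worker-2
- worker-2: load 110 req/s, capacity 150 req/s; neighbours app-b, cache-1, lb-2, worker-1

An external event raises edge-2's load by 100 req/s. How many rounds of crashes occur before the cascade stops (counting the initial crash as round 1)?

4

Round 1 — edge-2 at 180 > 130. edge-2 crashes.
  edge-2 sheds 180 req/s to app-b, lb-2, queue-2: 60 each.
    app-b: 90+60 = 150 > 140
    lb-2: 40+60 = 100 ≤ 120
    queue-2: 20+60 = 80 > 70
Round 2 — app-b, queue-2 crash.
  app-b sheds 150 req/s to db-m, worker-1, worker-2: 50 each.
    db-m: 10+50 = 60 ≤ 70
    worker-1: 40+50 = 90 > 80
    worker-2: 110+50 = 160 > 150
  queue-2 sheds 80 req/s to lb-2, worker-1: 40 each.
    lb-2: 100+40 = 140 > 120
    worker-1: 90+40 = 130 > 80
Round 3 — lb-2, worker-1, worker-2 crash.
  lb-2 sheds 140 req/s to search-1: 140 each.
    search-1: 60+140 = 200 > 150
  worker-1 sheds 130 req/s: no online neighbours, lost.
  worker-2 sheds 160 req/s to cache-1: 160 each.
    cache-1: 20+160 = 180 > 90
Round 4 — cache-1, search-1 crash.
  cache-1 sheds 180 req/s: no online neighbours, lost.
  search-1 sheds 200 req/s: no online neighbours, lost.
No further crashes.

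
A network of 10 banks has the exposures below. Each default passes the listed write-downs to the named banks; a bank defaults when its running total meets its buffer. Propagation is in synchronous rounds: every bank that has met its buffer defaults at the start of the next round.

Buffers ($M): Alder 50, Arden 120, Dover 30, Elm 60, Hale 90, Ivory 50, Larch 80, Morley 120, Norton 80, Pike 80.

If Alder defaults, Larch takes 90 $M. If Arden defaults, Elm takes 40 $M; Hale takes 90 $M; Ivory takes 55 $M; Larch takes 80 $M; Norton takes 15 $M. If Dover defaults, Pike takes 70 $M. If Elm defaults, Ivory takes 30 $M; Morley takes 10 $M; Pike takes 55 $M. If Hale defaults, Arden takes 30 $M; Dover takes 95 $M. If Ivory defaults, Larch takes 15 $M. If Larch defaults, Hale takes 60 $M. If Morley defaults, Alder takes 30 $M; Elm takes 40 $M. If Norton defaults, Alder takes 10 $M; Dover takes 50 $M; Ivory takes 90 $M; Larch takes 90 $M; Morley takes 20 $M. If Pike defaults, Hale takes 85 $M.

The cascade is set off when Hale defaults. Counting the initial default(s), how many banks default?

Round 1 — Hale defaults (initial).
  Arden: +30 → 30 < 120
  Dover: +95 → 95 ≥ 30
Round 2 — Dover defaults.
  Pike: +70 → 70 < 80
No further defaults.

2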